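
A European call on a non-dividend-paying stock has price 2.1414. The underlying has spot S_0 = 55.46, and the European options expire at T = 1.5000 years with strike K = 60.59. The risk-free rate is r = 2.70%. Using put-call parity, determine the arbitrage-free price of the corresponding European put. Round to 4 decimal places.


Answer: Put price = 4.8665

Derivation:
Put-call parity: C - P = S_0 * exp(-qT) - K * exp(-rT).
S_0 * exp(-qT) = 55.4600 * 1.00000000 = 55.46000000
K * exp(-rT) = 60.5900 * 0.96030916 = 58.18513228
P = C - S*exp(-qT) + K*exp(-rT)
P = 2.1414 - 55.46000000 + 58.18513228 = 4.8665


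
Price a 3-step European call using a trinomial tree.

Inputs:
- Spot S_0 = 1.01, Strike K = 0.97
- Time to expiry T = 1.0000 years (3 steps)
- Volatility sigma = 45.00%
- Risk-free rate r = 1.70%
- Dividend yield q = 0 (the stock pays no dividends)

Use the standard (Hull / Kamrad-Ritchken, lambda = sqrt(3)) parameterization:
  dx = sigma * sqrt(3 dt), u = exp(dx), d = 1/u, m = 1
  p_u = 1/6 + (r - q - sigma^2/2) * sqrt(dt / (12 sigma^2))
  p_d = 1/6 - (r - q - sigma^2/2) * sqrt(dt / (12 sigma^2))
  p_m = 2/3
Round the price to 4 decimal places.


Answer: Price = V(0,0) = 0.1933

Derivation:
dt = T/N = 0.333333; dx = sigma*sqrt(3*dt) = 0.450000
u = exp(dx) = 1.568312; d = 1/u = 0.637628
p_u = 0.135463, p_m = 0.666667, p_d = 0.197870
Discount per step: exp(-r*dt) = 0.994349
Stock lattice S(k, j) with j the centered position index:
  k=0: S(0,+0) = 1.0100
  k=1: S(1,-1) = 0.6440; S(1,+0) = 1.0100; S(1,+1) = 1.5840
  k=2: S(2,-2) = 0.4106; S(2,-1) = 0.6440; S(2,+0) = 1.0100; S(2,+1) = 1.5840; S(2,+2) = 2.4842
  k=3: S(3,-3) = 0.2618; S(3,-2) = 0.4106; S(3,-1) = 0.6440; S(3,+0) = 1.0100; S(3,+1) = 1.5840; S(3,+2) = 2.4842; S(3,+3) = 3.8960
Terminal payoffs V(N, j) = max(S_T - K, 0):
  V(3,-3) = 0.000000; V(3,-2) = 0.000000; V(3,-1) = 0.000000; V(3,+0) = 0.040000; V(3,+1) = 0.613995; V(3,+2) = 1.514199; V(3,+3) = 2.926000
Backward induction: V(k, j) = exp(-r*dt) * [p_u * V(k+1, j+1) + p_m * V(k+1, j) + p_d * V(k+1, j-1)]
  V(2,-2) = exp(-r*dt) * [p_u*0.000000 + p_m*0.000000 + p_d*0.000000] = 0.000000
  V(2,-1) = exp(-r*dt) * [p_u*0.040000 + p_m*0.000000 + p_d*0.000000] = 0.005388
  V(2,+0) = exp(-r*dt) * [p_u*0.613995 + p_m*0.040000 + p_d*0.000000] = 0.109220
  V(2,+1) = exp(-r*dt) * [p_u*1.514199 + p_m*0.613995 + p_d*0.040000] = 0.618846
  V(2,+2) = exp(-r*dt) * [p_u*2.926000 + p_m*1.514199 + p_d*0.613995] = 1.518692
  V(1,-1) = exp(-r*dt) * [p_u*0.109220 + p_m*0.005388 + p_d*0.000000] = 0.018283
  V(1,+0) = exp(-r*dt) * [p_u*0.618846 + p_m*0.109220 + p_d*0.005388] = 0.156819
  V(1,+1) = exp(-r*dt) * [p_u*1.518692 + p_m*0.618846 + p_d*0.109220] = 0.636286
  V(0,+0) = exp(-r*dt) * [p_u*0.636286 + p_m*0.156819 + p_d*0.018283] = 0.193259


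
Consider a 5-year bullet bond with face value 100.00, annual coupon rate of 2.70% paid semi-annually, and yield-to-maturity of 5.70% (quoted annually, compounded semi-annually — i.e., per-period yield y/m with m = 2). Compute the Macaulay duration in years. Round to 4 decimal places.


Coupon per period c = face * coupon_rate / m = 1.350000
Periods per year m = 2; per-period yield y/m = 0.028500
Number of cashflows N = 10
Cashflows (t years, CF_t, discount factor 1/(1+y/m)^(m*t), PV):
  t = 0.5000: CF_t = 1.350000, DF = 0.972290, PV = 1.312591
  t = 1.0000: CF_t = 1.350000, DF = 0.945347, PV = 1.276219
  t = 1.5000: CF_t = 1.350000, DF = 0.919152, PV = 1.240855
  t = 2.0000: CF_t = 1.350000, DF = 0.893682, PV = 1.206470
  t = 2.5000: CF_t = 1.350000, DF = 0.868917, PV = 1.173039
  t = 3.0000: CF_t = 1.350000, DF = 0.844840, PV = 1.140533
  t = 3.5000: CF_t = 1.350000, DF = 0.821429, PV = 1.108929
  t = 4.0000: CF_t = 1.350000, DF = 0.798667, PV = 1.078200
  t = 4.5000: CF_t = 1.350000, DF = 0.776536, PV = 1.048323
  t = 5.0000: CF_t = 101.350000, DF = 0.755018, PV = 76.521027
Price P = sum_t PV_t = 87.106186
Macaulay numerator sum_t t * PV_t:
  t * PV_t at t = 0.5000: 0.656296
  t * PV_t at t = 1.0000: 1.276219
  t * PV_t at t = 1.5000: 1.861282
  t * PV_t at t = 2.0000: 2.412940
  t * PV_t at t = 2.5000: 2.932596
  t * PV_t at t = 3.0000: 3.421600
  t * PV_t at t = 3.5000: 3.881251
  t * PV_t at t = 4.0000: 4.312801
  t * PV_t at t = 4.5000: 4.717453
  t * PV_t at t = 5.0000: 382.605137
Macaulay duration D = (sum_t t * PV_t) / P = 408.077576 / 87.106186 = 4.684829

Answer: Macaulay duration = 4.6848 years


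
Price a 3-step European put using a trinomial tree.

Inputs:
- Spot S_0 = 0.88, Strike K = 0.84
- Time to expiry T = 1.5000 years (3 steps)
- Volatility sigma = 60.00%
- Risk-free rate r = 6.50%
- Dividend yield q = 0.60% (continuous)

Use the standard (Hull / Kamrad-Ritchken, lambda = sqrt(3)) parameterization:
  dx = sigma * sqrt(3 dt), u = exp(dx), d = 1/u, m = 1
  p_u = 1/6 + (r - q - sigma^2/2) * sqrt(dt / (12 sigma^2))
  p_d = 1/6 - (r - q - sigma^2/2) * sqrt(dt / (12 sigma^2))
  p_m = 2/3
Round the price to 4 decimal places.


Answer: Price = V(0,0) = 0.1672

Derivation:
dt = T/N = 0.500000; dx = sigma*sqrt(3*dt) = 0.734847
u = exp(dx) = 2.085163; d = 1/u = 0.479579
p_u = 0.125502, p_m = 0.666667, p_d = 0.207832
Discount per step: exp(-r*dt) = 0.968022
Stock lattice S(k, j) with j the centered position index:
  k=0: S(0,+0) = 0.8800
  k=1: S(1,-1) = 0.4220; S(1,+0) = 0.8800; S(1,+1) = 1.8349
  k=2: S(2,-2) = 0.2024; S(2,-1) = 0.4220; S(2,+0) = 0.8800; S(2,+1) = 1.8349; S(2,+2) = 3.8262
  k=3: S(3,-3) = 0.0971; S(3,-2) = 0.2024; S(3,-1) = 0.4220; S(3,+0) = 0.8800; S(3,+1) = 1.8349; S(3,+2) = 3.8262; S(3,+3) = 7.9782
Terminal payoffs V(N, j) = max(K - S_T, 0):
  V(3,-3) = 0.742935; V(3,-2) = 0.637604; V(3,-1) = 0.417971; V(3,+0) = 0.000000; V(3,+1) = 0.000000; V(3,+2) = 0.000000; V(3,+3) = 0.000000
Backward induction: V(k, j) = exp(-r*dt) * [p_u * V(k+1, j+1) + p_m * V(k+1, j) + p_d * V(k+1, j-1)]
  V(2,-2) = exp(-r*dt) * [p_u*0.417971 + p_m*0.637604 + p_d*0.742935] = 0.611723
  V(2,-1) = exp(-r*dt) * [p_u*0.000000 + p_m*0.417971 + p_d*0.637604] = 0.398013
  V(2,+0) = exp(-r*dt) * [p_u*0.000000 + p_m*0.000000 + p_d*0.417971] = 0.084090
  V(2,+1) = exp(-r*dt) * [p_u*0.000000 + p_m*0.000000 + p_d*0.000000] = 0.000000
  V(2,+2) = exp(-r*dt) * [p_u*0.000000 + p_m*0.000000 + p_d*0.000000] = 0.000000
  V(1,-1) = exp(-r*dt) * [p_u*0.084090 + p_m*0.398013 + p_d*0.611723] = 0.390143
  V(1,+0) = exp(-r*dt) * [p_u*0.000000 + p_m*0.084090 + p_d*0.398013] = 0.134342
  V(1,+1) = exp(-r*dt) * [p_u*0.000000 + p_m*0.000000 + p_d*0.084090] = 0.016918
  V(0,+0) = exp(-r*dt) * [p_u*0.016918 + p_m*0.134342 + p_d*0.390143] = 0.167244


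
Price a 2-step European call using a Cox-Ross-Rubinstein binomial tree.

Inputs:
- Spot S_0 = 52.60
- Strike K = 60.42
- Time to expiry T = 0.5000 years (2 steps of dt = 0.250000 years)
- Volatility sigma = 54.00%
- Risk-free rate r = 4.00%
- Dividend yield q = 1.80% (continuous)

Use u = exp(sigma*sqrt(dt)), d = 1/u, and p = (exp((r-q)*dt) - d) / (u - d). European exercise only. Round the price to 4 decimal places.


Answer: Price = V(0,0) = 5.7404

Derivation:
dt = T/N = 0.250000
u = exp(sigma*sqrt(dt)) = 1.309964; d = 1/u = 0.763379
p = (exp((r-q)*dt) - d) / (u - d) = 0.442997
Discount per step: exp(-r*dt) = 0.990050
Stock lattice S(k, i) with i counting down-moves:
  k=0: S(0,0) = 52.6000
  k=1: S(1,0) = 68.9041; S(1,1) = 40.1538
  k=2: S(2,0) = 90.2620; S(2,1) = 52.6000; S(2,2) = 30.6526
Terminal payoffs V(N, i) = max(S_T - K, 0):
  V(2,0) = 29.841961; V(2,1) = 0.000000; V(2,2) = 0.000000
Backward induction: V(k, i) = exp(-r*dt) * [p * V(k+1, i) + (1-p) * V(k+1, i+1)].
  V(1,0) = exp(-r*dt) * [p*29.841961 + (1-p)*0.000000] = 13.088368
  V(1,1) = exp(-r*dt) * [p*0.000000 + (1-p)*0.000000] = 0.000000
  V(0,0) = exp(-r*dt) * [p*13.088368 + (1-p)*0.000000] = 5.740419


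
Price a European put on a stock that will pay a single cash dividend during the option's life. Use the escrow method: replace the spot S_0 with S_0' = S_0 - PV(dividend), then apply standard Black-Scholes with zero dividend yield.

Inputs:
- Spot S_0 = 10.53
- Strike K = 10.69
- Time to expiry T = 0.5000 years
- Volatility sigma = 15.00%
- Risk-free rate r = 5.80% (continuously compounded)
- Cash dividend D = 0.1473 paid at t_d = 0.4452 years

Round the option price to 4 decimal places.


Answer: Price = 0.4382

Derivation:
PV(D) = D * exp(-r * t_d) = 0.1473 * 0.97450893 = 0.14354516
S_0' = S_0 - PV(D) = 10.5300 - 0.14354516 = 10.38645484
d1 = (ln(S_0'/K) + (r + sigma^2/2)*T) / (sigma*sqrt(T)) = 0.05486029
d2 = d1 - sigma*sqrt(T) = -0.05120573
exp(-rT) = 0.97141646
N(-d1) = 0.47812488; N(-d2) = 0.52041921
P = K * exp(-rT) * N(-d2) - S_0' * N(-d1) = 10.6900 * 0.97141646 * 0.52041921 - 10.38645484 * 0.47812488 = 0.4382


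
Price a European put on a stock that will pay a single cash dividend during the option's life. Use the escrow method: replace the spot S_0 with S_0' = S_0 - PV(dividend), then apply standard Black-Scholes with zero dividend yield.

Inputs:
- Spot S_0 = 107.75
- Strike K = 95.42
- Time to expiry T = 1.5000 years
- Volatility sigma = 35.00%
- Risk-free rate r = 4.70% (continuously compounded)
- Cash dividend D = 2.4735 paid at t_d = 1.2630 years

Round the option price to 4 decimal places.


PV(D) = D * exp(-r * t_d) = 2.4735 * 0.94236651 = 2.33094357
S_0' = S_0 - PV(D) = 107.7500 - 2.33094357 = 105.41905643
d1 = (ln(S_0'/K) + (r + sigma^2/2)*T) / (sigma*sqrt(T)) = 0.61127651
d2 = d1 - sigma*sqrt(T) = 0.18261581
exp(-rT) = 0.93192774
N(-d1) = 0.27050827; N(-d2) = 0.42754974
P = K * exp(-rT) * N(-d2) - S_0' * N(-d1) = 95.4200 * 0.93192774 * 0.42754974 - 105.41905643 * 0.27050827 = 9.5029

Answer: Price = 9.5029


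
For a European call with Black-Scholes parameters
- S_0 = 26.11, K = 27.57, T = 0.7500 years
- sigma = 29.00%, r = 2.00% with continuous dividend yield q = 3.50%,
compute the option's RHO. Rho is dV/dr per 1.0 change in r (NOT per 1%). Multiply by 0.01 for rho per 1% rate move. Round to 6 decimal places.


Answer: Rho = 7.116611

Derivation:
d1 = -0.1358658174; d2 = -0.3870131845
phi(d1) = 0.3952770793; exp(-qT) = 0.9740915363; exp(-rT) = 0.9851119396
N(d2) = 0.3493732236
Rho = K*T*exp(-rT)*N(d2) = 27.5700 * 0.7500 * 0.9851119396 * 0.3493732236 = 7.116611


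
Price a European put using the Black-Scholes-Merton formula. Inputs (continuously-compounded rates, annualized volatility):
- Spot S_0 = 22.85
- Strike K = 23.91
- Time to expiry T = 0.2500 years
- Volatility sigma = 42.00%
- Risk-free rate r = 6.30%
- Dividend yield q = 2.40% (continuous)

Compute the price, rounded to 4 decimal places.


d1 = (ln(S/K) + (r - q + 0.5*sigma^2) * T) / (sigma * sqrt(T)) = -0.06450316
d2 = d1 - sigma * sqrt(T) = -0.27450316
exp(-rT) = 0.98437338; exp(-qT) = 0.99401796
P = K * exp(-rT) * N(-d2) - S_0 * exp(-qT) * N(-d1)
N(-d1) = 0.52571521; N(-d2) = 0.60815101
P = 23.9100 * 0.98437338 * 0.60815101 - 22.8500 * 0.99401796 * 0.52571521 = 2.3729

Answer: Price = 2.3729


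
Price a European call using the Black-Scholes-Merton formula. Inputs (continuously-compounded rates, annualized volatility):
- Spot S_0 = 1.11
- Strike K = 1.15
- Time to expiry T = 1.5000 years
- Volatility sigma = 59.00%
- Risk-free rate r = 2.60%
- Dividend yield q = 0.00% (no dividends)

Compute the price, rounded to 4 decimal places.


d1 = (ln(S/K) + (r - q + 0.5*sigma^2) * T) / (sigma * sqrt(T)) = 0.36627908
d2 = d1 - sigma * sqrt(T) = -0.35632039
exp(-rT) = 0.96175071; exp(-qT) = 1.00000000
C = S_0 * exp(-qT) * N(d1) - K * exp(-rT) * N(d2)
N(d1) = 0.64292158; N(d2) = 0.36080032
C = 1.1100 * 1.00000000 * 0.64292158 - 1.1500 * 0.96175071 * 0.36080032 = 0.3146

Answer: Price = 0.3146


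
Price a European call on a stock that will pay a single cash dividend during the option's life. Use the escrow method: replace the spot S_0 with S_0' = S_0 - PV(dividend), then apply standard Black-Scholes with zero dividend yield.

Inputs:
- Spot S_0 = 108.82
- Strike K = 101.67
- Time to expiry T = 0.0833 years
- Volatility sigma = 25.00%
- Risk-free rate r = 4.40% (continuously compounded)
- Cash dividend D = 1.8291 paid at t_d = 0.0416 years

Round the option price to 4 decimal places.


Answer: Price = 6.6672

Derivation:
PV(D) = D * exp(-r * t_d) = 1.8291 * 0.99817127 = 1.82575508
S_0' = S_0 - PV(D) = 108.8200 - 1.82575508 = 106.99424492
d1 = (ln(S_0'/K) + (r + sigma^2/2)*T) / (sigma*sqrt(T)) = 0.79428474
d2 = d1 - sigma*sqrt(T) = 0.72213039
exp(-rT) = 0.99634151
N(d1) = 0.78648516; N(d2) = 0.76489284
C = S_0' * N(d1) - K * exp(-rT) * N(d2) = 106.99424492 * 0.78648516 - 101.6700 * 0.99634151 * 0.76489284 = 6.6672


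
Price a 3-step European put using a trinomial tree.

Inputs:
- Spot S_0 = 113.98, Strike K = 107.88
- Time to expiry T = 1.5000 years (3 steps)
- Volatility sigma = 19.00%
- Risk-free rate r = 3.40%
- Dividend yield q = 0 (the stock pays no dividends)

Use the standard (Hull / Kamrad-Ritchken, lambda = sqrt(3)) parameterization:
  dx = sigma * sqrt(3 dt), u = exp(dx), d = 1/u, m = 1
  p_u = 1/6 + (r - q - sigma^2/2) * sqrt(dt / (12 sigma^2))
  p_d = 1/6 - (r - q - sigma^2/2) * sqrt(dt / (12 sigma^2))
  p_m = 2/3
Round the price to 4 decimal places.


Answer: Price = V(0,0) = 5.2391

Derivation:
dt = T/N = 0.500000; dx = sigma*sqrt(3*dt) = 0.232702
u = exp(dx) = 1.262005; d = 1/u = 0.792390
p_u = 0.183802, p_m = 0.666667, p_d = 0.149531
Discount per step: exp(-r*dt) = 0.983144
Stock lattice S(k, j) with j the centered position index:
  k=0: S(0,+0) = 113.9800
  k=1: S(1,-1) = 90.3166; S(1,+0) = 113.9800; S(1,+1) = 143.8433
  k=2: S(2,-2) = 71.5660; S(2,-1) = 90.3166; S(2,+0) = 113.9800; S(2,+1) = 143.8433; S(2,+2) = 181.5309
  k=3: S(3,-3) = 56.7082; S(3,-2) = 71.5660; S(3,-1) = 90.3166; S(3,+0) = 113.9800; S(3,+1) = 143.8433; S(3,+2) = 181.5309; S(3,+3) = 229.0929
Terminal payoffs V(N, j) = max(K - S_T, 0):
  V(3,-3) = 51.171823; V(3,-2) = 36.314011; V(3,-1) = 17.563383; V(3,+0) = 0.000000; V(3,+1) = 0.000000; V(3,+2) = 0.000000; V(3,+3) = 0.000000
Backward induction: V(k, j) = exp(-r*dt) * [p_u * V(k+1, j+1) + p_m * V(k+1, j) + p_d * V(k+1, j-1)]
  V(2,-2) = exp(-r*dt) * [p_u*17.563383 + p_m*36.314011 + p_d*51.171823] = 34.497828
  V(2,-1) = exp(-r*dt) * [p_u*0.000000 + p_m*17.563383 + p_d*36.314011] = 16.850091
  V(2,+0) = exp(-r*dt) * [p_u*0.000000 + p_m*0.000000 + p_d*17.563383] = 2.582001
  V(2,+1) = exp(-r*dt) * [p_u*0.000000 + p_m*0.000000 + p_d*0.000000] = 0.000000
  V(2,+2) = exp(-r*dt) * [p_u*0.000000 + p_m*0.000000 + p_d*0.000000] = 0.000000
  V(1,-1) = exp(-r*dt) * [p_u*2.582001 + p_m*16.850091 + p_d*34.497828] = 16.582160
  V(1,+0) = exp(-r*dt) * [p_u*0.000000 + p_m*2.582001 + p_d*16.850091] = 4.169458
  V(1,+1) = exp(-r*dt) * [p_u*0.000000 + p_m*0.000000 + p_d*2.582001] = 0.379581
  V(0,+0) = exp(-r*dt) * [p_u*0.379581 + p_m*4.169458 + p_d*16.582160] = 5.239126


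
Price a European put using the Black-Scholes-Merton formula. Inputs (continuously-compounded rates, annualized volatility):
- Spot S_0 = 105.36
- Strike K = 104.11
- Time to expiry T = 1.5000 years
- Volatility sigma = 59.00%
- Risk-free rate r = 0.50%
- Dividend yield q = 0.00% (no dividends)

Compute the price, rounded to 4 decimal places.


d1 = (ln(S/K) + (r - q + 0.5*sigma^2) * T) / (sigma * sqrt(T)) = 0.38819572
d2 = d1 - sigma * sqrt(T) = -0.33440375
exp(-rT) = 0.99252805; exp(-qT) = 1.00000000
P = K * exp(-rT) * N(-d2) - S_0 * exp(-qT) * N(-d1)
N(-d1) = 0.34893560; N(-d2) = 0.63096255
P = 104.1100 * 0.99252805 * 0.63096255 - 105.3600 * 1.00000000 * 0.34893560 = 28.4348

Answer: Price = 28.4348


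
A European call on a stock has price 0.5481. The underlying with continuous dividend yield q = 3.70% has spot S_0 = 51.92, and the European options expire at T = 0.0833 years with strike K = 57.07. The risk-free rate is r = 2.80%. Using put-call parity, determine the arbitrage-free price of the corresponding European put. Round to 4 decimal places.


Put-call parity: C - P = S_0 * exp(-qT) - K * exp(-rT).
S_0 * exp(-qT) = 51.9200 * 0.99692264 = 51.76022372
K * exp(-rT) = 57.0700 * 0.99767032 = 56.93704504
P = C - S*exp(-qT) + K*exp(-rT)
P = 0.5481 - 51.76022372 + 56.93704504 = 5.7249

Answer: Put price = 5.7249


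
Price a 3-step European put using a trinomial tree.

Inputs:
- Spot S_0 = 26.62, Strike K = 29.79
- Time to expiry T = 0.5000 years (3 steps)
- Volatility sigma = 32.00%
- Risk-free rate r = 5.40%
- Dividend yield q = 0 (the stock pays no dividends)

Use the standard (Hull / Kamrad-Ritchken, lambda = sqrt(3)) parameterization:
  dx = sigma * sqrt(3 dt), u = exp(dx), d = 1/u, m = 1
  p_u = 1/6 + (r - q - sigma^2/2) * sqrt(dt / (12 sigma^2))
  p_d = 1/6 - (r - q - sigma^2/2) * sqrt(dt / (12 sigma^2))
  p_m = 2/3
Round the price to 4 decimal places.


Answer: Price = V(0,0) = 3.9711

Derivation:
dt = T/N = 0.166667; dx = sigma*sqrt(3*dt) = 0.226274
u = exp(dx) = 1.253919; d = 1/u = 0.797499
p_u = 0.167698, p_m = 0.666667, p_d = 0.165635
Discount per step: exp(-r*dt) = 0.991040
Stock lattice S(k, j) with j the centered position index:
  k=0: S(0,+0) = 26.6200
  k=1: S(1,-1) = 21.2294; S(1,+0) = 26.6200; S(1,+1) = 33.3793
  k=2: S(2,-2) = 16.9305; S(2,-1) = 21.2294; S(2,+0) = 26.6200; S(2,+1) = 33.3793; S(2,+2) = 41.8550
  k=3: S(3,-3) = 13.5020; S(3,-2) = 16.9305; S(3,-1) = 21.2294; S(3,+0) = 26.6200; S(3,+1) = 33.3793; S(3,+2) = 41.8550; S(3,+3) = 52.4828
Terminal payoffs V(N, j) = max(K - S_T, 0):
  V(3,-3) = 16.287967; V(3,-2) = 12.859538; V(3,-1) = 8.560565; V(3,+0) = 3.170000; V(3,+1) = 0.000000; V(3,+2) = 0.000000; V(3,+3) = 0.000000
Backward induction: V(k, j) = exp(-r*dt) * [p_u * V(k+1, j+1) + p_m * V(k+1, j) + p_d * V(k+1, j-1)]
  V(2,-2) = exp(-r*dt) * [p_u*8.560565 + p_m*12.859538 + p_d*16.287967] = 12.592634
  V(2,-1) = exp(-r*dt) * [p_u*3.170000 + p_m*8.560565 + p_d*12.859538] = 8.293662
  V(2,+0) = exp(-r*dt) * [p_u*0.000000 + p_m*3.170000 + p_d*8.560565] = 3.499628
  V(2,+1) = exp(-r*dt) * [p_u*0.000000 + p_m*0.000000 + p_d*3.170000] = 0.520360
  V(2,+2) = exp(-r*dt) * [p_u*0.000000 + p_m*0.000000 + p_d*0.000000] = 0.000000
  V(1,-1) = exp(-r*dt) * [p_u*3.499628 + p_m*8.293662 + p_d*12.592634] = 8.128290
  V(1,+0) = exp(-r*dt) * [p_u*0.520360 + p_m*3.499628 + p_d*8.293662] = 3.760080
  V(1,+1) = exp(-r*dt) * [p_u*0.000000 + p_m*0.520360 + p_d*3.499628] = 0.918267
  V(0,+0) = exp(-r*dt) * [p_u*0.918267 + p_m*3.760080 + p_d*8.128290] = 3.971143


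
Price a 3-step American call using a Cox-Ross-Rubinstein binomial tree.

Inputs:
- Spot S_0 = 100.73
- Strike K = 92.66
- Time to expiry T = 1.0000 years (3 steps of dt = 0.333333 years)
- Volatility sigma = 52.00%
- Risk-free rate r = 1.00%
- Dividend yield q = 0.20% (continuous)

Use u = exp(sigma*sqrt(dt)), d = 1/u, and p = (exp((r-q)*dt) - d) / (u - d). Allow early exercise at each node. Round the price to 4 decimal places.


Answer: Price = V(0,0) = 25.7744

Derivation:
dt = T/N = 0.333333
u = exp(sigma*sqrt(dt)) = 1.350159; d = 1/u = 0.740654
p = (exp((r-q)*dt) - d) / (u - d) = 0.429884
Discount per step: exp(-r*dt) = 0.996672
Stock lattice S(k, i) with i counting down-moves:
  k=0: S(0,0) = 100.7300
  k=1: S(1,0) = 136.0015; S(1,1) = 74.6060
  k=2: S(2,0) = 183.6236; S(2,1) = 100.7300; S(2,2) = 55.2572
  k=3: S(3,0) = 247.9210; S(3,1) = 136.0015; S(3,2) = 74.6060; S(3,3) = 40.9265
Terminal payoffs V(N, i) = max(S_T - K, 0):
  V(3,0) = 155.260986; V(3,1) = 43.341486; V(3,2) = 0.000000; V(3,3) = 0.000000
Backward induction: V(k, i) = exp(-r*dt) * [p * V(k+1, i) + (1-p) * V(k+1, i+1)]; then take max(V_cont, immediate exercise) for American.
  V(2,0) = exp(-r*dt) * [p*155.260986 + (1-p)*43.341486] = 91.149566; exercise = 90.963589; V(2,0) = max -> 91.149566
  V(2,1) = exp(-r*dt) * [p*43.341486 + (1-p)*0.000000] = 18.569815; exercise = 8.070000; V(2,1) = max -> 18.569815
  V(2,2) = exp(-r*dt) * [p*0.000000 + (1-p)*0.000000] = 0.000000; exercise = 0.000000; V(2,2) = max -> 0.000000
  V(1,0) = exp(-r*dt) * [p*91.149566 + (1-p)*18.569815] = 49.605074; exercise = 43.341486; V(1,0) = max -> 49.605074
  V(1,1) = exp(-r*dt) * [p*18.569815 + (1-p)*0.000000] = 7.956304; exercise = 0.000000; V(1,1) = max -> 7.956304
  V(0,0) = exp(-r*dt) * [p*49.605074 + (1-p)*7.956304] = 25.774392; exercise = 8.070000; V(0,0) = max -> 25.774392


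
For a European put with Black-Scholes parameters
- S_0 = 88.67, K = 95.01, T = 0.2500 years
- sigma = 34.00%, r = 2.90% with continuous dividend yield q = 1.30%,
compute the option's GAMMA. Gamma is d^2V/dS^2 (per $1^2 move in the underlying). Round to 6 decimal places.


d1 = -0.2977090343; d2 = -0.4677090343
phi(d1) = 0.3816490279; exp(-qT) = 0.9967552755; exp(-rT) = 0.9927762179
Gamma = exp(-qT) * phi(d1) / (S * sigma * sqrt(T)) = 0.9967552755 * 0.3816490279 / (88.6700 * 0.3400 * 0.5000000000) = 0.025236

Answer: Gamma = 0.025236


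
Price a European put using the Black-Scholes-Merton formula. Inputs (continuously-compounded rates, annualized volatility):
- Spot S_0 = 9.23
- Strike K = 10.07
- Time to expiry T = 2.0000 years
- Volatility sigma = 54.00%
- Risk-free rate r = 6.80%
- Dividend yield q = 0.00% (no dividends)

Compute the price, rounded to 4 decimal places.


Answer: Price = 2.4647

Derivation:
d1 = (ln(S/K) + (r - q + 0.5*sigma^2) * T) / (sigma * sqrt(T)) = 0.44586794
d2 = d1 - sigma * sqrt(T) = -0.31780739
exp(-rT) = 0.87284263; exp(-qT) = 1.00000000
P = K * exp(-rT) * N(-d2) - S_0 * exp(-qT) * N(-d1)
N(-d1) = 0.32784632; N(-d2) = 0.62468448
P = 10.0700 * 0.87284263 * 0.62468448 - 9.2300 * 1.00000000 * 0.32784632 = 2.4647


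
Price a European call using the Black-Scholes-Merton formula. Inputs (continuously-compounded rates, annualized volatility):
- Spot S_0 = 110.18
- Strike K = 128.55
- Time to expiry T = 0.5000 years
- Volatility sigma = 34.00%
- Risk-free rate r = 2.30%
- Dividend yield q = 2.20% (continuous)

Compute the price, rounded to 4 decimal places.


d1 = (ln(S/K) + (r - q + 0.5*sigma^2) * T) / (sigma * sqrt(T)) = -0.51911014
d2 = d1 - sigma * sqrt(T) = -0.75952644
exp(-rT) = 0.98856587; exp(-qT) = 0.98906028
C = S_0 * exp(-qT) * N(d1) - K * exp(-rT) * N(d2)
N(d1) = 0.30184197; N(d2) = 0.22376885
C = 110.1800 * 0.98906028 * 0.30184197 - 128.5500 * 0.98856587 * 0.22376885 = 4.4565

Answer: Price = 4.4565


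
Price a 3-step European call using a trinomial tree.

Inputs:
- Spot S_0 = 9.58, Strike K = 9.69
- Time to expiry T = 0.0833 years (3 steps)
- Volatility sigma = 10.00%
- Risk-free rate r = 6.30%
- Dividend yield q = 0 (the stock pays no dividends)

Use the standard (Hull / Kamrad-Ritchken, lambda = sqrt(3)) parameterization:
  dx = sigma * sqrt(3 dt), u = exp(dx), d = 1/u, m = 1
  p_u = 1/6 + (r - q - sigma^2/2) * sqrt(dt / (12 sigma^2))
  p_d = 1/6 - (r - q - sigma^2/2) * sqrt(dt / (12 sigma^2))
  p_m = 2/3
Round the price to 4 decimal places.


Answer: Price = V(0,0) = 0.0868

Derivation:
dt = T/N = 0.027767; dx = sigma*sqrt(3*dt) = 0.028862
u = exp(dx) = 1.029282; d = 1/u = 0.971551
p_u = 0.194566, p_m = 0.666667, p_d = 0.138767
Discount per step: exp(-r*dt) = 0.998252
Stock lattice S(k, j) with j the centered position index:
  k=0: S(0,+0) = 9.5800
  k=1: S(1,-1) = 9.3075; S(1,+0) = 9.5800; S(1,+1) = 9.8605
  k=2: S(2,-2) = 9.0427; S(2,-1) = 9.3075; S(2,+0) = 9.5800; S(2,+1) = 9.8605; S(2,+2) = 10.1493
  k=3: S(3,-3) = 8.7854; S(3,-2) = 9.0427; S(3,-1) = 9.3075; S(3,+0) = 9.5800; S(3,+1) = 9.8605; S(3,+2) = 10.1493; S(3,+3) = 10.4465
Terminal payoffs V(N, j) = max(S_T - K, 0):
  V(3,-3) = 0.000000; V(3,-2) = 0.000000; V(3,-1) = 0.000000; V(3,+0) = 0.000000; V(3,+1) = 0.170524; V(3,+2) = 0.459263; V(3,+3) = 0.756456
Backward induction: V(k, j) = exp(-r*dt) * [p_u * V(k+1, j+1) + p_m * V(k+1, j) + p_d * V(k+1, j-1)]
  V(2,-2) = exp(-r*dt) * [p_u*0.000000 + p_m*0.000000 + p_d*0.000000] = 0.000000
  V(2,-1) = exp(-r*dt) * [p_u*0.000000 + p_m*0.000000 + p_d*0.000000] = 0.000000
  V(2,+0) = exp(-r*dt) * [p_u*0.170524 + p_m*0.000000 + p_d*0.000000] = 0.033120
  V(2,+1) = exp(-r*dt) * [p_u*0.459263 + p_m*0.170524 + p_d*0.000000] = 0.202685
  V(2,+2) = exp(-r*dt) * [p_u*0.756456 + p_m*0.459263 + p_d*0.170524] = 0.476186
  V(1,-1) = exp(-r*dt) * [p_u*0.033120 + p_m*0.000000 + p_d*0.000000] = 0.006433
  V(1,+0) = exp(-r*dt) * [p_u*0.202685 + p_m*0.033120 + p_d*0.000000] = 0.061408
  V(1,+1) = exp(-r*dt) * [p_u*0.476186 + p_m*0.202685 + p_d*0.033120] = 0.231963
  V(0,+0) = exp(-r*dt) * [p_u*0.231963 + p_m*0.061408 + p_d*0.006433] = 0.086812


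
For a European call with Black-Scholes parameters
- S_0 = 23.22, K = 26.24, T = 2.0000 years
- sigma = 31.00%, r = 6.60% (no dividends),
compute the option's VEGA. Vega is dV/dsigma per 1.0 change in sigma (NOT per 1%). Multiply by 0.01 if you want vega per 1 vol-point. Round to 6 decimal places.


d1 = 0.2413948780; d2 = -0.1970113264
phi(d1) = 0.3874864972; exp(-qT) = 1.0000000000; exp(-rT) = 0.8763409951
Vega = S * exp(-qT) * phi(d1) * sqrt(T) = 23.2200 * 1.0000000000 * 0.3874864972 * 1.4142135624 = 12.724297

Answer: Vega = 12.724297


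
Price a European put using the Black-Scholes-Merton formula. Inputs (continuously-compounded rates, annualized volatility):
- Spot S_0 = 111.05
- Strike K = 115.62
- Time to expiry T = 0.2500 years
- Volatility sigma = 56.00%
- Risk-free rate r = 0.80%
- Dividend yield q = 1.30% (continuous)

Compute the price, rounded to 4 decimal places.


d1 = (ln(S/K) + (r - q + 0.5*sigma^2) * T) / (sigma * sqrt(T)) = -0.00849429
d2 = d1 - sigma * sqrt(T) = -0.28849429
exp(-rT) = 0.99800200; exp(-qT) = 0.99675528
P = K * exp(-rT) * N(-d2) - S_0 * exp(-qT) * N(-d1)
N(-d1) = 0.50338869; N(-d2) = 0.61351580
P = 115.6200 * 0.99800200 * 0.61351580 - 111.0500 * 0.99675528 * 0.50338869 = 15.0730

Answer: Price = 15.0730


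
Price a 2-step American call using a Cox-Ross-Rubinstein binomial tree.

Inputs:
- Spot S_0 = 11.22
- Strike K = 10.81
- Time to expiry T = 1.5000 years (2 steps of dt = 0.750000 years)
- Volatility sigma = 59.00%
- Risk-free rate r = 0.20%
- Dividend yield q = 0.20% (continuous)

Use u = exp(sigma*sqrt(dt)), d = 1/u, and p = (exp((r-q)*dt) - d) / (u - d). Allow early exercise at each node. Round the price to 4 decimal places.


Answer: Price = V(0,0) = 3.0508

Derivation:
dt = T/N = 0.750000
u = exp(sigma*sqrt(dt)) = 1.666882; d = 1/u = 0.599922
p = (exp((r-q)*dt) - d) / (u - d) = 0.374970
Discount per step: exp(-r*dt) = 0.998501
Stock lattice S(k, i) with i counting down-moves:
  k=0: S(0,0) = 11.2200
  k=1: S(1,0) = 18.7024; S(1,1) = 6.7311
  k=2: S(2,0) = 31.1747; S(2,1) = 11.2200; S(2,2) = 4.0382
Terminal payoffs V(N, i) = max(S_T - K, 0):
  V(2,0) = 20.364731; V(2,1) = 0.410000; V(2,2) = 0.000000
Backward induction: V(k, i) = exp(-r*dt) * [p * V(k+1, i) + (1-p) * V(k+1, i+1)]; then take max(V_cont, immediate exercise) for American.
  V(1,0) = exp(-r*dt) * [p*20.364731 + (1-p)*0.410000] = 7.880590; exercise = 7.892419; V(1,0) = max -> 7.892419
  V(1,1) = exp(-r*dt) * [p*0.410000 + (1-p)*0.000000] = 0.153507; exercise = 0.000000; V(1,1) = max -> 0.153507
  V(0,0) = exp(-r*dt) * [p*7.892419 + (1-p)*0.153507] = 3.050785; exercise = 0.410000; V(0,0) = max -> 3.050785


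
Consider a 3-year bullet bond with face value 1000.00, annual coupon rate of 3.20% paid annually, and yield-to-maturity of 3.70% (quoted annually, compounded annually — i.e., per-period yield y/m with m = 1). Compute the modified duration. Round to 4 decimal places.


Answer: Modified duration = 2.8035

Derivation:
Coupon per period c = face * coupon_rate / m = 32.000000
Periods per year m = 1; per-period yield y/m = 0.037000
Number of cashflows N = 3
Cashflows (t years, CF_t, discount factor 1/(1+y/m)^(m*t), PV):
  t = 1.0000: CF_t = 32.000000, DF = 0.964320, PV = 30.858245
  t = 2.0000: CF_t = 32.000000, DF = 0.929913, PV = 29.757228
  t = 3.0000: CF_t = 1032.000000, DF = 0.896734, PV = 925.429689
Price P = sum_t PV_t = 986.045161
First compute Macaulay numerator sum_t t * PV_t:
  t * PV_t at t = 1.0000: 30.858245
  t * PV_t at t = 2.0000: 59.514455
  t * PV_t at t = 3.0000: 2776.289067
Macaulay duration D = 2866.661767 / 986.045161 = 2.907232
Modified duration = D / (1 + y/m) = 2.907232 / (1 + 0.037000) = 2.803502


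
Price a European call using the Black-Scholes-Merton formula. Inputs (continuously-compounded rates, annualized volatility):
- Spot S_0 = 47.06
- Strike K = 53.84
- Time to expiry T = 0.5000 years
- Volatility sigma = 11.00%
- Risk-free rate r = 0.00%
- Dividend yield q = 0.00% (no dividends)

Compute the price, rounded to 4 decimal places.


Answer: Price = 0.0664

Derivation:
d1 = (ln(S/K) + (r - q + 0.5*sigma^2) * T) / (sigma * sqrt(T)) = -1.69150616
d2 = d1 - sigma * sqrt(T) = -1.76928790
exp(-rT) = 1.00000000; exp(-qT) = 1.00000000
C = S_0 * exp(-qT) * N(d1) - K * exp(-rT) * N(d2)
N(d1) = 0.04537009; N(d2) = 0.03842292
C = 47.0600 * 1.00000000 * 0.04537009 - 53.8400 * 1.00000000 * 0.03842292 = 0.0664


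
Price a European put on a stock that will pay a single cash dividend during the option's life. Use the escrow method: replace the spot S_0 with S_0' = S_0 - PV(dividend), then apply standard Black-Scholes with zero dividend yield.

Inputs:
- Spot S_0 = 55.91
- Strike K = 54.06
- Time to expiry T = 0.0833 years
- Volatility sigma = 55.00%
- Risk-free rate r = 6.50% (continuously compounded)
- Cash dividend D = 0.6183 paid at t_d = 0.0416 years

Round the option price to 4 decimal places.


PV(D) = D * exp(-r * t_d) = 0.6183 * 0.99729965 = 0.61663038
S_0' = S_0 - PV(D) = 55.9100 - 0.61663038 = 55.29336962
d1 = (ln(S_0'/K) + (r + sigma^2/2)*T) / (sigma*sqrt(T)) = 0.25558900
d2 = d1 - sigma*sqrt(T) = 0.09684943
exp(-rT) = 0.99460013
N(-d1) = 0.39913411; N(-d2) = 0.46142298
P = K * exp(-rT) * N(-d2) - S_0' * N(-d1) = 54.0600 * 0.99460013 * 0.46142298 - 55.29336962 * 0.39913411 = 2.7404

Answer: Price = 2.7404


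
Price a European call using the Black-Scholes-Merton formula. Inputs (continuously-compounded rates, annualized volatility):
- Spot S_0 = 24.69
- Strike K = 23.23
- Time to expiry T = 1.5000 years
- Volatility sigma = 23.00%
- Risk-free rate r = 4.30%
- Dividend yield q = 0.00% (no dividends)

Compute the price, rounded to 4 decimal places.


d1 = (ln(S/K) + (r - q + 0.5*sigma^2) * T) / (sigma * sqrt(T)) = 0.58620463
d2 = d1 - sigma * sqrt(T) = 0.30451331
exp(-rT) = 0.93753611; exp(-qT) = 1.00000000
C = S_0 * exp(-qT) * N(d1) - K * exp(-rT) * N(d2)
N(d1) = 0.72113100; N(d2) = 0.61963157
C = 24.6900 * 1.00000000 * 0.72113100 - 23.2300 * 0.93753611 * 0.61963157 = 4.3098

Answer: Price = 4.3098


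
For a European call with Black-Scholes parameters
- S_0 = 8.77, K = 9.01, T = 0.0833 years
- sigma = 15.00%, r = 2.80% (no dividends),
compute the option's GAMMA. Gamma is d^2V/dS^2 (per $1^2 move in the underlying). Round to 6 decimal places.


d1 = -0.5481014138; d2 = -0.5913940228
phi(d1) = 0.3433015330; exp(-qT) = 1.0000000000; exp(-rT) = 0.9976703179
Gamma = exp(-qT) * phi(d1) / (S * sigma * sqrt(T)) = 1.0000000000 * 0.3433015330 / (8.7700 * 0.1500 * 0.2886173938) = 0.904196

Answer: Gamma = 0.904196


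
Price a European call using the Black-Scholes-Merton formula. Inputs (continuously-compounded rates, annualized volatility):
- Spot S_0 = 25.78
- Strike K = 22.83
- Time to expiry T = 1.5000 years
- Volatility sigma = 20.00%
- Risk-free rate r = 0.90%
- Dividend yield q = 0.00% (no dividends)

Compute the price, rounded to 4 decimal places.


Answer: Price = 4.3288

Derivation:
d1 = (ln(S/K) + (r - q + 0.5*sigma^2) * T) / (sigma * sqrt(T)) = 0.67370577
d2 = d1 - sigma * sqrt(T) = 0.42875679
exp(-rT) = 0.98659072; exp(-qT) = 1.00000000
C = S_0 * exp(-qT) * N(d1) - K * exp(-rT) * N(d2)
N(d1) = 0.74975080; N(d2) = 0.66594989
C = 25.7800 * 1.00000000 * 0.74975080 - 22.8300 * 0.98659072 * 0.66594989 = 4.3288


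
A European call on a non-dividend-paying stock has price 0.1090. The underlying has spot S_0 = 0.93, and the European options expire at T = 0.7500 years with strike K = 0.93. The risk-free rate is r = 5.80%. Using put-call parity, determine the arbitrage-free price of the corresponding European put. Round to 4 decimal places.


Put-call parity: C - P = S_0 * exp(-qT) - K * exp(-rT).
S_0 * exp(-qT) = 0.9300 * 1.00000000 = 0.93000000
K * exp(-rT) = 0.9300 * 0.95743255 = 0.89041228
P = C - S*exp(-qT) + K*exp(-rT)
P = 0.1090 - 0.93000000 + 0.89041228 = 0.0694

Answer: Put price = 0.0694


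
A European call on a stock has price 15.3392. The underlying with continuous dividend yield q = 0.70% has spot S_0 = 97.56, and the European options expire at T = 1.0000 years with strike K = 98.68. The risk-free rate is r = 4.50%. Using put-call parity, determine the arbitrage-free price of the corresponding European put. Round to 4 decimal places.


Put-call parity: C - P = S_0 * exp(-qT) - K * exp(-rT).
S_0 * exp(-qT) = 97.5600 * 0.99302444 = 96.87946465
K * exp(-rT) = 98.6800 * 0.95599748 = 94.33783151
P = C - S*exp(-qT) + K*exp(-rT)
P = 15.3392 - 96.87946465 + 94.33783151 = 12.7976

Answer: Put price = 12.7976


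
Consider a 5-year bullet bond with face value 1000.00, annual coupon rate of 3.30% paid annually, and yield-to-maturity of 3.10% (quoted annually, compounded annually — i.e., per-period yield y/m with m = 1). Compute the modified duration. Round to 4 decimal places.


Answer: Modified duration = 4.5511

Derivation:
Coupon per period c = face * coupon_rate / m = 33.000000
Periods per year m = 1; per-period yield y/m = 0.031000
Number of cashflows N = 5
Cashflows (t years, CF_t, discount factor 1/(1+y/m)^(m*t), PV):
  t = 1.0000: CF_t = 33.000000, DF = 0.969932, PV = 32.007759
  t = 2.0000: CF_t = 33.000000, DF = 0.940768, PV = 31.045353
  t = 3.0000: CF_t = 33.000000, DF = 0.912481, PV = 30.111885
  t = 4.0000: CF_t = 33.000000, DF = 0.885045, PV = 29.206484
  t = 5.0000: CF_t = 1033.000000, DF = 0.858434, PV = 886.761838
Price P = sum_t PV_t = 1009.133321
First compute Macaulay numerator sum_t t * PV_t:
  t * PV_t at t = 1.0000: 32.007759
  t * PV_t at t = 2.0000: 62.090707
  t * PV_t at t = 3.0000: 90.335655
  t * PV_t at t = 4.0000: 116.825936
  t * PV_t at t = 5.0000: 4433.809192
Macaulay duration D = 4735.069250 / 1009.133321 = 4.692214
Modified duration = D / (1 + y/m) = 4.692214 / (1 + 0.031000) = 4.551129


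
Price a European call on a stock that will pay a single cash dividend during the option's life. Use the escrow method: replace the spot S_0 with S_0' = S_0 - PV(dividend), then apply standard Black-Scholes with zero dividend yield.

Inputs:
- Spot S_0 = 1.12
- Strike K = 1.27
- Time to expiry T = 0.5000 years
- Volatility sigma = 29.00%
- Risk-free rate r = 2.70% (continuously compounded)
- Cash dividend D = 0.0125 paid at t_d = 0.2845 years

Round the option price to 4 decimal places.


PV(D) = D * exp(-r * t_d) = 0.0125 * 0.99234793 = 0.01240435
S_0' = S_0 - PV(D) = 1.1200 - 0.01240435 = 1.10759565
d1 = (ln(S_0'/K) + (r + sigma^2/2)*T) / (sigma*sqrt(T)) = -0.49887756
d2 = d1 - sigma*sqrt(T) = -0.70393853
exp(-rT) = 0.98659072
N(d1) = 0.30893282; N(d2) = 0.24073553
C = S_0' * N(d1) - K * exp(-rT) * N(d2) = 1.10759565 * 0.30893282 - 1.2700 * 0.98659072 * 0.24073553 = 0.0405

Answer: Price = 0.0405


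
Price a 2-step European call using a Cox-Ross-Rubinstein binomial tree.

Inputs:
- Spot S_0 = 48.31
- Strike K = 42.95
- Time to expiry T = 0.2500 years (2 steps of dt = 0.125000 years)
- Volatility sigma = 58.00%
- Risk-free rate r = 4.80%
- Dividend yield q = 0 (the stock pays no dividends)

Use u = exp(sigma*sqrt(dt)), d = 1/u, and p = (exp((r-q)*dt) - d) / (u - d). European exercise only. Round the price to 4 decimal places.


Answer: Price = V(0,0) = 8.9704

Derivation:
dt = T/N = 0.125000
u = exp(sigma*sqrt(dt)) = 1.227600; d = 1/u = 0.814598
p = (exp((r-q)*dt) - d) / (u - d) = 0.463485
Discount per step: exp(-r*dt) = 0.994018
Stock lattice S(k, i) with i counting down-moves:
  k=0: S(0,0) = 48.3100
  k=1: S(1,0) = 59.3054; S(1,1) = 39.3532
  k=2: S(2,0) = 72.8032; S(2,1) = 48.3100; S(2,2) = 32.0570
Terminal payoffs V(N, i) = max(S_T - K, 0):
  V(2,0) = 29.853244; V(2,1) = 5.360000; V(2,2) = 0.000000
Backward induction: V(k, i) = exp(-r*dt) * [p * V(k+1, i) + (1-p) * V(k+1, i+1)].
  V(1,0) = exp(-r*dt) * [p*29.853244 + (1-p)*5.360000] = 16.612280
  V(1,1) = exp(-r*dt) * [p*5.360000 + (1-p)*0.000000] = 2.469419
  V(0,0) = exp(-r*dt) * [p*16.612280 + (1-p)*2.469419] = 8.970440


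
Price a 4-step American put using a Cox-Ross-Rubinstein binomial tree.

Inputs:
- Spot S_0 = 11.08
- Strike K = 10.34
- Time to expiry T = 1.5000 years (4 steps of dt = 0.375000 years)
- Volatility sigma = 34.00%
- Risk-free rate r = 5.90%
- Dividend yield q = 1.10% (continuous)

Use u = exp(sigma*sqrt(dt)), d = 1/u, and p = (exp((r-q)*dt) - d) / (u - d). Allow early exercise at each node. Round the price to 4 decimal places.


dt = T/N = 0.375000
u = exp(sigma*sqrt(dt)) = 1.231468; d = 1/u = 0.812039
p = (exp((r-q)*dt) - d) / (u - d) = 0.491440
Discount per step: exp(-r*dt) = 0.978118
Stock lattice S(k, i) with i counting down-moves:
  k=0: S(0,0) = 11.0800
  k=1: S(1,0) = 13.6447; S(1,1) = 8.9974
  k=2: S(2,0) = 16.8030; S(2,1) = 11.0800; S(2,2) = 7.3062
  k=3: S(3,0) = 20.6923; S(3,1) = 13.6447; S(3,2) = 8.9974; S(3,3) = 5.9330
  k=4: S(4,0) = 25.4819; S(4,1) = 16.8030; S(4,2) = 11.0800; S(4,3) = 7.3062; S(4,4) = 4.8178
Terminal payoffs V(N, i) = max(K - S_T, 0):
  V(4,0) = 0.000000; V(4,1) = 0.000000; V(4,2) = 0.000000; V(4,3) = 3.033763; V(4,4) = 5.522211
Backward induction: V(k, i) = exp(-r*dt) * [p * V(k+1, i) + (1-p) * V(k+1, i+1)]; then take max(V_cont, immediate exercise) for American.
  V(3,0) = exp(-r*dt) * [p*0.000000 + (1-p)*0.000000] = 0.000000; exercise = 0.000000; V(3,0) = max -> 0.000000
  V(3,1) = exp(-r*dt) * [p*0.000000 + (1-p)*0.000000] = 0.000000; exercise = 0.000000; V(3,1) = max -> 0.000000
  V(3,2) = exp(-r*dt) * [p*0.000000 + (1-p)*3.033763] = 1.509091; exercise = 1.342605; V(3,2) = max -> 1.509091
  V(3,3) = exp(-r*dt) * [p*3.033763 + (1-p)*5.522211] = 4.205211; exercise = 4.407049; V(3,3) = max -> 4.407049
  V(2,0) = exp(-r*dt) * [p*0.000000 + (1-p)*0.000000] = 0.000000; exercise = 0.000000; V(2,0) = max -> 0.000000
  V(2,1) = exp(-r*dt) * [p*0.000000 + (1-p)*1.509091] = 0.750670; exercise = 0.000000; V(2,1) = max -> 0.750670
  V(2,2) = exp(-r*dt) * [p*1.509091 + (1-p)*4.407049] = 2.917606; exercise = 3.033763; V(2,2) = max -> 3.033763
  V(1,0) = exp(-r*dt) * [p*0.000000 + (1-p)*0.750670] = 0.373407; exercise = 0.000000; V(1,0) = max -> 0.373407
  V(1,1) = exp(-r*dt) * [p*0.750670 + (1-p)*3.033763] = 1.869927; exercise = 1.342605; V(1,1) = max -> 1.869927
  V(0,0) = exp(-r*dt) * [p*0.373407 + (1-p)*1.869927] = 1.109653; exercise = 0.000000; V(0,0) = max -> 1.109653

Answer: Price = V(0,0) = 1.1097


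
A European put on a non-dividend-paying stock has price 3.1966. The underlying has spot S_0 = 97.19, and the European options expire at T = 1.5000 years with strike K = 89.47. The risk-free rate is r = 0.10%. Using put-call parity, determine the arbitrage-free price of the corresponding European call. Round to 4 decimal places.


Answer: Call price = 11.0507

Derivation:
Put-call parity: C - P = S_0 * exp(-qT) - K * exp(-rT).
S_0 * exp(-qT) = 97.1900 * 1.00000000 = 97.19000000
K * exp(-rT) = 89.4700 * 0.99850112 = 89.33589560
C = P + S*exp(-qT) - K*exp(-rT)
C = 3.1966 + 97.19000000 - 89.33589560 = 11.0507


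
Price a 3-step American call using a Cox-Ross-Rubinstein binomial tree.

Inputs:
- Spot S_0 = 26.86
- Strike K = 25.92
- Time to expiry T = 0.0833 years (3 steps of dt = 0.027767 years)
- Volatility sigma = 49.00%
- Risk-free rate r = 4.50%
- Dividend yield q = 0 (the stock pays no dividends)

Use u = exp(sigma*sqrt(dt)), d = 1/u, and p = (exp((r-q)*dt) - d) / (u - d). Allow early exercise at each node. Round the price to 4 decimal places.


Answer: Price = V(0,0) = 2.1409

Derivation:
dt = T/N = 0.027767
u = exp(sigma*sqrt(dt)) = 1.085076; d = 1/u = 0.921594
p = (exp((r-q)*dt) - d) / (u - d) = 0.487247
Discount per step: exp(-r*dt) = 0.998751
Stock lattice S(k, i) with i counting down-moves:
  k=0: S(0,0) = 26.8600
  k=1: S(1,0) = 29.1452; S(1,1) = 24.7540
  k=2: S(2,0) = 31.6247; S(2,1) = 26.8600; S(2,2) = 22.8132
  k=3: S(3,0) = 34.3152; S(3,1) = 29.1452; S(3,2) = 24.7540; S(3,3) = 21.0245
Terminal payoffs V(N, i) = max(S_T - K, 0):
  V(3,0) = 8.395227; V(3,1) = 3.225150; V(3,2) = 0.000000; V(3,3) = 0.000000
Backward induction: V(k, i) = exp(-r*dt) * [p * V(k+1, i) + (1-p) * V(k+1, i+1)]; then take max(V_cont, immediate exercise) for American.
  V(2,0) = exp(-r*dt) * [p*8.395227 + (1-p)*3.225150] = 5.737079; exercise = 5.704712; V(2,0) = max -> 5.737079
  V(2,1) = exp(-r*dt) * [p*3.225150 + (1-p)*0.000000] = 1.569481; exercise = 0.940000; V(2,1) = max -> 1.569481
  V(2,2) = exp(-r*dt) * [p*0.000000 + (1-p)*0.000000] = 0.000000; exercise = 0.000000; V(2,2) = max -> 0.000000
  V(1,0) = exp(-r*dt) * [p*5.737079 + (1-p)*1.569481] = 3.595633; exercise = 3.225150; V(1,0) = max -> 3.595633
  V(1,1) = exp(-r*dt) * [p*1.569481 + (1-p)*0.000000] = 0.763769; exercise = 0.000000; V(1,1) = max -> 0.763769
  V(0,0) = exp(-r*dt) * [p*3.595633 + (1-p)*0.763769] = 2.140909; exercise = 0.940000; V(0,0) = max -> 2.140909
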